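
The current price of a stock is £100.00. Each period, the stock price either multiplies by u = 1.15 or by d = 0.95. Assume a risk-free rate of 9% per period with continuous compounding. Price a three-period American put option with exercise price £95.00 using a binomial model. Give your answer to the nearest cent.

Risk-neutral probability p = (e^0.09 − 0.95)/(1.15 − 0.95) = 0.1442/0.2000 = 0.7209
Terminal stock prices: S_uuu = 152.1, S_uud = 125.6, S_udd = 103.8, S_ddd = 85.74
Terminal payoffs (K − S): max(-57.09, 0) = 0, max(-30.64, 0) = 0, max(-8.787, 0) = 0, max(9.263, 0) = 9.263
Node uu (S = 132.2): continuation = e^(−0.09)·[0.7209·0.0000 + 0.2791·0.0000] = 0.0000; exercise value = 0.0000 ≤ continuation, so V_uu = 0.0000
Node ud (S = 109.2): continuation = e^(−0.09)·[0.7209·0.0000 + 0.2791·0.0000] = 0.0000; exercise value = 0.0000 ≤ continuation, so V_ud = 0.0000
Node dd (S = 90.25): continuation = e^(−0.09)·[0.7209·0.0000 + 0.2791·9.2625] = 2.3629; exercise value = 4.7500 > continuation, so V_dd = 4.7500 (exercise)
Node u (S = 115): continuation = e^(−0.09)·[0.7209·0.0000 + 0.2791·0.0000] = 0.0000; exercise value = 0.0000 ≤ continuation, so V_u = 0.0000
Node d (S = 95): continuation = e^(−0.09)·[0.7209·0.0000 + 0.2791·4.7500] = 1.2117; exercise value = 0.0000 ≤ continuation, so V_d = 1.2117
Node 0 (S = 100): continuation = e^(−0.09)·[0.7209·0.0000 + 0.2791·1.2117] = 0.3091; exercise value = 0.0000 ≤ continuation, so V_0 = 0.3091

£0.31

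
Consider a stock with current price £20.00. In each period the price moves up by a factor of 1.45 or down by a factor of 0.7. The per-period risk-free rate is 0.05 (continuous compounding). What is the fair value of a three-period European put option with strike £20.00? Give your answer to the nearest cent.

£3.68

Risk-neutral probability p = (e^0.05 − 0.7)/(1.45 − 0.7) = 0.3513/0.7500 = 0.4684
Terminal stock prices: S_uuu = 60.97, S_uud = 29.43, S_udd = 14.21, S_ddd = 6.86
Terminal payoffs (K − S): max(-40.97, 0) = 0, max(-9.435, 0) = 0, max(5.79, 0) = 5.79, max(13.14, 0) = 13.14
Node uu (S = 42.05): V_uu = e^(−0.05)·[0.4684·0.0000 + 0.5316·0.0000] = 0.0000
Node ud (S = 20.3): V_ud = e^(−0.05)·[0.4684·0.0000 + 0.5316·5.7900] = 2.9281
Node dd (S = 9.8): V_dd = e^(−0.05)·[0.4684·5.7900 + 0.5316·13.1400] = 9.2246
Node u (S = 29): V_u = e^(−0.05)·[0.4684·0.0000 + 0.5316·2.9281] = 1.4808
Node d (S = 14): V_d = e^(−0.05)·[0.4684·2.9281 + 0.5316·9.2246] = 5.9695
Node 0 (S = 20): V_0 = e^(−0.05)·[0.4684·1.4808 + 0.5316·5.9695] = 3.6785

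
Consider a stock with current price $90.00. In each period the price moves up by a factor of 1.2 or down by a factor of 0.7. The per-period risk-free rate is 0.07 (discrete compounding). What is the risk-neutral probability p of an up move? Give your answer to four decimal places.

Risk-neutral probability p = (1 + 0.07 − 0.7)/(1.2 − 0.7) = 0.3700/0.5000 = 0.7400

p = 0.7400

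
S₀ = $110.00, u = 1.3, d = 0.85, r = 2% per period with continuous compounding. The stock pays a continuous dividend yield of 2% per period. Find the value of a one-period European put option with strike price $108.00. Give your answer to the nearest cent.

Per-period risk-free factor R = e^0.02 = 1.0202; dividend-adjusted growth = e^(0.02−0.02) = 1.0000.
Risk-neutral probability p = (1.0000 − 0.85)/(1.3 − 0.85) = 0.1500/0.4500 = 0.3333
Terminal stock prices: S_u = 143, S_d = 93.5
Terminal payoffs (K − S): max(-35, 0) = 0, max(14.5, 0) = 14.5
Node 0 (S = 110): V_0 = e^(−0.02)·[0.3333·0.0000 + 0.6667·14.5000] = 9.4753

$9.48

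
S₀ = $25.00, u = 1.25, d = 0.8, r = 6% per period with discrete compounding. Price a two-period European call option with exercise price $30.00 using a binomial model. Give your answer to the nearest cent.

Risk-neutral probability p = (1 + 0.06 − 0.8)/(1.25 − 0.8) = 0.2600/0.4500 = 0.5778
Terminal stock prices: S_uu = 39.06, S_ud = 25, S_dd = 16
Terminal payoffs (S − K): max(9.062, 0) = 9.062, max(-5, 0) = 0, max(-14, 0) = 0
Node u (S = 31.25): V_u = 1/1.06·[0.5778·9.0625 + 0.4222·0.0000] = 4.9397
Node d (S = 20): V_d = 1/1.06·[0.5778·0.0000 + 0.4222·0.0000] = 0.0000
Node 0 (S = 25): V_0 = 1/1.06·[0.5778·4.9397 + 0.4222·0.0000] = 2.6925

$2.69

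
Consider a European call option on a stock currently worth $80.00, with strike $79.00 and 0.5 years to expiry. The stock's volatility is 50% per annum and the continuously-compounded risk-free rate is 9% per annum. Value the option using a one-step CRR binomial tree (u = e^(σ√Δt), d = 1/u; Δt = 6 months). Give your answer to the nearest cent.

CRR parameters: u = e^(σ√Δt) = e^(0.5·√0.5) = 1.4241, d = 1/u = 0.7022
Per-period rate: rΔt = 0.09·0.5 = 0.045, so R = e^0.045 = 1.0460
Risk-neutral probability p = (e^0.045 − 0.7022)/(1.4241 − 0.7022) = 0.3438/0.7219 = 0.4763
Terminal stock prices: S_u = 113.9, S_d = 56.18
Terminal payoffs (S − K): max(34.93, 0) = 34.93, max(-22.82, 0) = 0
Node 0 (S = 80): V_0 = e^(−0.045)·[0.4763·34.9295 + 0.5237·0.0000] = 15.9041

$15.90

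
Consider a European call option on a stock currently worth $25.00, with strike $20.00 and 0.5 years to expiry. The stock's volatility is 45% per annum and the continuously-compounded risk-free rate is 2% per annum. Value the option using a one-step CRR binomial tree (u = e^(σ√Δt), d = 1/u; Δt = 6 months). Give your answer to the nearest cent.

CRR parameters: u = e^(σ√Δt) = e^(0.45·√0.5) = 1.3746, d = 1/u = 0.7275
Per-period rate: rΔt = 0.02·0.5 = 0.01, so R = e^0.01 = 1.0101
Risk-neutral probability p = (e^0.01 − 0.7275)/(1.3746 − 0.7275) = 0.2826/0.6472 = 0.4366
Terminal stock prices: S_u = 34.37, S_d = 18.19
Terminal payoffs (S − K): max(14.37, 0) = 14.37, max(-1.814, 0) = 0
Node 0 (S = 25): V_0 = e^(−0.01)·[0.4366·14.3662 + 0.5634·0.0000] = 6.2105

$6.21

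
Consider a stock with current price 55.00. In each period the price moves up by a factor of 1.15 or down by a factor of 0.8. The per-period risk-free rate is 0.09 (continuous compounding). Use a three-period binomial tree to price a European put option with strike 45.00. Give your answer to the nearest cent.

Risk-neutral probability p = (e^0.09 − 0.8)/(1.15 − 0.8) = 0.2942/0.3500 = 0.8405
Terminal stock prices: S_uuu = 83.65, S_uud = 58.19, S_udd = 40.48, S_ddd = 28.16
Terminal payoffs (K − S): max(-38.65, 0) = 0, max(-13.19, 0) = 0, max(4.52, 0) = 4.52, max(16.84, 0) = 16.84
Node uu (S = 72.74): V_uu = e^(−0.09)·[0.8405·0.0000 + 0.1595·0.0000] = 0.0000
Node ud (S = 50.6): V_ud = e^(−0.09)·[0.8405·0.0000 + 0.1595·4.5200] = 0.6589
Node dd (S = 35.2): V_dd = e^(−0.09)·[0.8405·4.5200 + 0.1595·16.8400] = 5.9269
Node u (S = 63.25): V_u = e^(−0.09)·[0.8405·0.0000 + 0.1595·0.6589] = 0.0961
Node d (S = 44): V_d = e^(−0.09)·[0.8405·0.6589 + 0.1595·5.9269] = 1.3701
Node 0 (S = 55): V_0 = e^(−0.09)·[0.8405·0.0961 + 0.1595·1.3701] = 0.2735

0.27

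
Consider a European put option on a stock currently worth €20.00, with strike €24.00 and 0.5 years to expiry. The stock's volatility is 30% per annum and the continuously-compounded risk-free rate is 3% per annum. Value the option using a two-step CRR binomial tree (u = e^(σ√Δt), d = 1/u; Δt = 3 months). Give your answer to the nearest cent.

€4.34

CRR parameters: u = e^(σ√Δt) = e^(0.3·√0.25) = 1.1618, d = 1/u = 0.8607
Per-period rate: rΔt = 0.03·0.25 = 0.0075, so R = e^0.0075 = 1.0075
Risk-neutral probability p = (e^0.0075 − 0.8607)/(1.1618 − 0.8607) = 0.1468/0.3011 = 0.4876
Terminal stock prices: S_uu = 27, S_ud = 20, S_dd = 14.82
Terminal payoffs (K − S): max(-2.997, 0) = 0, max(4, 0) = 4, max(9.184, 0) = 9.184
Node u (S = 23.24): V_u = e^(−0.0075)·[0.4876·0.0000 + 0.5124·4.0000] = 2.0344
Node d (S = 17.21): V_d = e^(−0.0075)·[0.4876·4.0000 + 0.5124·9.1836] = 6.6065
Node 0 (S = 20): V_0 = e^(−0.0075)·[0.4876·2.0344 + 0.5124·6.6065] = 4.3446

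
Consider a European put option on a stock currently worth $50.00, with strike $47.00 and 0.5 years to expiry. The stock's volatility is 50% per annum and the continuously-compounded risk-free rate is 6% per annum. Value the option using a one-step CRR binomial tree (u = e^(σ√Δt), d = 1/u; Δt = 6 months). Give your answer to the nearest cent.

$6.29

CRR parameters: u = e^(σ√Δt) = e^(0.5·√0.5) = 1.4241, d = 1/u = 0.7022
Per-period rate: rΔt = 0.06·0.5 = 0.03, so R = e^0.03 = 1.0305
Risk-neutral probability p = (e^0.03 − 0.7022)/(1.4241 − 0.7022) = 0.3283/0.7219 = 0.4547
Terminal stock prices: S_u = 71.21, S_d = 35.11
Terminal payoffs (K − S): max(-24.21, 0) = 0, max(11.89, 0) = 11.89
Node 0 (S = 50): V_0 = e^(−0.03)·[0.4547·0.0000 + 0.5453·11.8906] = 6.2922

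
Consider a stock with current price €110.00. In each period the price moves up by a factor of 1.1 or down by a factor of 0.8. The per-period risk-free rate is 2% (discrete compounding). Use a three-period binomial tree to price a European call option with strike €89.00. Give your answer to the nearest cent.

Risk-neutral probability p = (1 + 0.02 − 0.8)/(1.1 − 0.8) = 0.2200/0.3000 = 0.7333
Terminal stock prices: S_uuu = 146.4, S_uud = 106.5, S_udd = 77.44, S_ddd = 56.32
Terminal payoffs (S − K): max(57.41, 0) = 57.41, max(17.48, 0) = 17.48, max(-11.56, 0) = 0, max(-32.68, 0) = 0
Node uu (S = 133.1): V_uu = 1/1.02·[0.7333·57.4100 + 0.2667·17.4800] = 45.8451
Node ud (S = 96.8): V_ud = 1/1.02·[0.7333·17.4800 + 0.2667·0.0000] = 12.5673
Node dd (S = 70.4): V_dd = 1/1.02·[0.7333·0.0000 + 0.2667·0.0000] = 0.0000
Node u (S = 121): V_u = 1/1.02·[0.7333·45.8451 + 0.2667·12.5673] = 36.2461
Node d (S = 88): V_d = 1/1.02·[0.7333·12.5673 + 0.2667·0.0000] = 9.0353
Node 0 (S = 110): V_0 = 1/1.02·[0.7333·36.2461 + 0.2667·9.0353] = 28.4215

€28.42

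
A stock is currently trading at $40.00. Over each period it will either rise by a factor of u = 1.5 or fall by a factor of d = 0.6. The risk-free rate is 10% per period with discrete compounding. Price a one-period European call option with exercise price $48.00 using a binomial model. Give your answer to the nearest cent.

Risk-neutral probability p = (1 + 0.1 − 0.6)/(1.5 − 0.6) = 0.5000/0.9000 = 0.5556
Terminal stock prices: S_u = 60, S_d = 24
Terminal payoffs (S − K): max(12, 0) = 12, max(-24, 0) = 0
Node 0 (S = 40): V_0 = 1/1.1·[0.5556·12.0000 + 0.4444·0.0000] = 6.0606

$6.06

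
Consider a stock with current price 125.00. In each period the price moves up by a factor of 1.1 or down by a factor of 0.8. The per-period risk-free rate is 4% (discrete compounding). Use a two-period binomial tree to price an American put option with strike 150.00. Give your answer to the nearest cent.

Risk-neutral probability p = (1 + 0.04 − 0.8)/(1.1 − 0.8) = 0.2400/0.3000 = 0.8000
Terminal stock prices: S_uu = 151.3, S_ud = 110, S_dd = 80
Terminal payoffs (K − S): max(-1.25, 0) = 0, max(40, 0) = 40, max(70, 0) = 70
Node u (S = 137.5): continuation = 1/1.04·[0.8000·0.0000 + 0.2000·40.0000] = 7.6923; exercise value = 12.5000 > continuation, so V_u = 12.5000 (exercise)
Node d (S = 100): continuation = 1/1.04·[0.8000·40.0000 + 0.2000·70.0000] = 44.2308; exercise value = 50.0000 > continuation, so V_d = 50.0000 (exercise)
Node 0 (S = 125): continuation = 1/1.04·[0.8000·12.5000 + 0.2000·50.0000] = 19.2308; exercise value = 25.0000 > continuation, so V_0 = 25.0000 (exercise)

25.00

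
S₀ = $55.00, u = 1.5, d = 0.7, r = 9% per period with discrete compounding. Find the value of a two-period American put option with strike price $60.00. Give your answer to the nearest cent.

Risk-neutral probability p = (1 + 0.09 − 0.7)/(1.5 − 0.7) = 0.3900/0.8000 = 0.4875
Terminal stock prices: S_uu = 123.8, S_ud = 57.75, S_dd = 26.95
Terminal payoffs (K − S): max(-63.75, 0) = 0, max(2.25, 0) = 2.25, max(33.05, 0) = 33.05
Node u (S = 82.5): continuation = 1/1.09·[0.4875·0.0000 + 0.5125·2.2500] = 1.0579; exercise value = 0.0000 ≤ continuation, so V_u = 1.0579
Node d (S = 38.5): continuation = 1/1.09·[0.4875·2.2500 + 0.5125·33.0500] = 16.5459; exercise value = 21.5000 > continuation, so V_d = 21.5000 (exercise)
Node 0 (S = 55): continuation = 1/1.09·[0.4875·1.0579 + 0.5125·21.5000] = 10.5821; exercise value = 5.0000 ≤ continuation, so V_0 = 10.5821

$10.58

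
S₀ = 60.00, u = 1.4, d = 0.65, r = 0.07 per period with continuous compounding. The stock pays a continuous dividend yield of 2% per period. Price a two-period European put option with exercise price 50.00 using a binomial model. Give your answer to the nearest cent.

4.63

Per-period risk-free factor R = e^0.07 = 1.0725; dividend-adjusted growth = e^(0.07−0.02) = 1.0513.
Risk-neutral probability p = (1.0513 − 0.65)/(1.4 − 0.65) = 0.4013/0.7500 = 0.5350
Terminal stock prices: S_uu = 117.6, S_ud = 54.6, S_dd = 25.35
Terminal payoffs (K − S): max(-67.6, 0) = 0, max(-4.6, 0) = 0, max(24.65, 0) = 24.65
Node u (S = 84): V_u = e^(−0.07)·[0.5350·0.0000 + 0.4650·0.0000] = 0.0000
Node d (S = 39): V_d = e^(−0.07)·[0.5350·0.0000 + 0.4650·24.6500] = 10.6867
Node 0 (S = 60): V_0 = e^(−0.07)·[0.5350·0.0000 + 0.4650·10.6867] = 4.6331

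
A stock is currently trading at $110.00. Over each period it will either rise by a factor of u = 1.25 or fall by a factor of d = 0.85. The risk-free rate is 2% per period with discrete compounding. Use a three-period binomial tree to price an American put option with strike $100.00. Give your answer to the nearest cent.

$6.70

Risk-neutral probability p = (1 + 0.02 − 0.85)/(1.25 − 0.85) = 0.1700/0.4000 = 0.4250
Terminal stock prices: S_uuu = 214.8, S_uud = 146.1, S_udd = 99.34, S_ddd = 67.55
Terminal payoffs (K − S): max(-114.8, 0) = 0, max(-46.09, 0) = 0, max(0.6563, 0) = 0.6563, max(32.45, 0) = 32.45
Node uu (S = 171.9): continuation = 1/1.02·[0.4250·0.0000 + 0.5750·0.0000] = 0.0000; exercise value = 0.0000 ≤ continuation, so V_uu = 0.0000
Node ud (S = 116.9): continuation = 1/1.02·[0.4250·0.0000 + 0.5750·0.6563] = 0.3699; exercise value = 0.0000 ≤ continuation, so V_ud = 0.3699
Node dd (S = 79.47): continuation = 1/1.02·[0.4250·0.6563 + 0.5750·32.4463] = 18.5642; exercise value = 20.5250 > continuation, so V_dd = 20.5250 (exercise)
Node u (S = 137.5): continuation = 1/1.02·[0.4250·0.0000 + 0.5750·0.3699] = 0.2085; exercise value = 0.0000 ≤ continuation, so V_u = 0.2085
Node d (S = 93.5): continuation = 1/1.02·[0.4250·0.3699 + 0.5750·20.5250] = 11.7246; exercise value = 6.5000 ≤ continuation, so V_d = 11.7246
Node 0 (S = 110): continuation = 1/1.02·[0.4250·0.2085 + 0.5750·11.7246] = 6.6964; exercise value = 0.0000 ≤ continuation, so V_0 = 6.6964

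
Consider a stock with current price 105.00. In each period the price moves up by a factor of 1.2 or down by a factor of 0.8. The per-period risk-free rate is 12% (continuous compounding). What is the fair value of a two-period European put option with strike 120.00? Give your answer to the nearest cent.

5.85

Risk-neutral probability p = (e^0.12 − 0.8)/(1.2 − 0.8) = 0.3275/0.4000 = 0.8187
Terminal stock prices: S_uu = 151.2, S_ud = 100.8, S_dd = 67.2
Terminal payoffs (K − S): max(-31.2, 0) = 0, max(19.2, 0) = 19.2, max(52.8, 0) = 52.8
Node u (S = 126): V_u = e^(−0.12)·[0.8187·0.0000 + 0.1813·19.2000] = 3.0866
Node d (S = 84): V_d = e^(−0.12)·[0.8187·19.2000 + 0.1813·52.8000] = 22.4305
Node 0 (S = 105): V_0 = e^(−0.12)·[0.8187·3.0866 + 0.1813·22.4305] = 5.8473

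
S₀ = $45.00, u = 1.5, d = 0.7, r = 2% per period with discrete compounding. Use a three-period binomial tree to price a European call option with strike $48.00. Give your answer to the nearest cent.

$12.47

Risk-neutral probability p = (1 + 0.02 − 0.7)/(1.5 − 0.7) = 0.3200/0.8000 = 0.4000
Terminal stock prices: S_uuu = 151.9, S_uud = 70.88, S_udd = 33.07, S_ddd = 15.43
Terminal payoffs (S − K): max(103.9, 0) = 103.9, max(22.88, 0) = 22.88, max(-14.93, 0) = 0, max(-32.57, 0) = 0
Node uu (S = 101.2): V_uu = 1/1.02·[0.4000·103.8750 + 0.6000·22.8750] = 54.1912
Node ud (S = 47.25): V_ud = 1/1.02·[0.4000·22.8750 + 0.6000·0.0000] = 8.9706
Node dd (S = 22.05): V_dd = 1/1.02·[0.4000·0.0000 + 0.6000·0.0000] = 0.0000
Node u (S = 67.5): V_u = 1/1.02·[0.4000·54.1912 + 0.6000·8.9706] = 26.5283
Node d (S = 31.5): V_d = 1/1.02·[0.4000·8.9706 + 0.6000·0.0000] = 3.5179
Node 0 (S = 45): V_0 = 1/1.02·[0.4000·26.5283 + 0.6000·3.5179] = 12.4726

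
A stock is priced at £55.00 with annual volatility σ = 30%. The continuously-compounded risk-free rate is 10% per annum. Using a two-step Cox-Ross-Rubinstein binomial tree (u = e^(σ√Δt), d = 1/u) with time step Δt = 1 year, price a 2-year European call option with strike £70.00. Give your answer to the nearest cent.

£8.85

CRR parameters: u = e^(σ√Δt) = e^(0.3·√1) = 1.3499, d = 1/u = 0.7408
Per-period rate: rΔt = 0.1·1 = 0.1, so R = e^0.1 = 1.1052
Risk-neutral probability p = (e^0.1 − 0.7408)/(1.3499 − 0.7408) = 0.3644/0.6090 = 0.5982
Terminal stock prices: S_uu = 100.2, S_ud = 55, S_dd = 30.18
Terminal payoffs (S − K): max(30.22, 0) = 30.22, max(-15, 0) = 0, max(-39.82, 0) = 0
Node u (S = 74.24): V_u = e^(−0.1)·[0.5982·30.2165 + 0.4018·0.0000] = 16.3565
Node d (S = 40.75): V_d = e^(−0.1)·[0.5982·0.0000 + 0.4018·0.0000] = 0.0000
Node 0 (S = 55): V_0 = e^(−0.1)·[0.5982·16.3565 + 0.4018·0.0000] = 8.8540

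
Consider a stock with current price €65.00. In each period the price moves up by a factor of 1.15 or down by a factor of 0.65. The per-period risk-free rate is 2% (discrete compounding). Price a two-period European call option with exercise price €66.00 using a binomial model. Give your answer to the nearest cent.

Risk-neutral probability p = (1 + 0.02 − 0.65)/(1.15 − 0.65) = 0.3700/0.5000 = 0.7400
Terminal stock prices: S_uu = 85.96, S_ud = 48.59, S_dd = 27.46
Terminal payoffs (S − K): max(19.96, 0) = 19.96, max(-17.41, 0) = 0, max(-38.54, 0) = 0
Node u (S = 74.75): V_u = 1/1.02·[0.7400·19.9625 + 0.2600·0.0000] = 14.4826
Node d (S = 42.25): V_d = 1/1.02·[0.7400·0.0000 + 0.2600·0.0000] = 0.0000
Node 0 (S = 65): V_0 = 1/1.02·[0.7400·14.4826 + 0.2600·0.0000] = 10.5070

€10.51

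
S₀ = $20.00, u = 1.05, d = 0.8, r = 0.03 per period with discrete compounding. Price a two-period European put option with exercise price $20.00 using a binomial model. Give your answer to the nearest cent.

Risk-neutral probability p = (1 + 0.03 − 0.8)/(1.05 − 0.8) = 0.2300/0.2500 = 0.9200
Terminal stock prices: S_uu = 22.05, S_ud = 16.8, S_dd = 12.8
Terminal payoffs (K − S): max(-2.05, 0) = 0, max(3.2, 0) = 3.2, max(7.2, 0) = 7.2
Node u (S = 21): V_u = 1/1.03·[0.9200·0.0000 + 0.0800·3.2000] = 0.2485
Node d (S = 16): V_d = 1/1.03·[0.9200·3.2000 + 0.0800·7.2000] = 3.4175
Node 0 (S = 20): V_0 = 1/1.03·[0.9200·0.2485 + 0.0800·3.4175] = 0.4874

$0.49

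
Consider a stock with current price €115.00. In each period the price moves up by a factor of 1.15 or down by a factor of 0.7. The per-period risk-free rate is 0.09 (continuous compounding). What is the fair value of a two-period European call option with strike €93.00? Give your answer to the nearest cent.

€37.87

Risk-neutral probability p = (e^0.09 − 0.7)/(1.15 − 0.7) = 0.3942/0.4500 = 0.8759
Terminal stock prices: S_uu = 152.1, S_ud = 92.57, S_dd = 56.35
Terminal payoffs (S − K): max(59.09, 0) = 59.09, max(-0.425, 0) = 0, max(-36.65, 0) = 0
Node u (S = 132.2): V_u = e^(−0.09)·[0.8759·59.0875 + 0.1241·0.0000] = 47.3026
Node d (S = 80.5): V_d = e^(−0.09)·[0.8759·0.0000 + 0.1241·0.0000] = 0.0000
Node 0 (S = 115): V_0 = e^(−0.09)·[0.8759·47.3026 + 0.1241·0.0000] = 37.8682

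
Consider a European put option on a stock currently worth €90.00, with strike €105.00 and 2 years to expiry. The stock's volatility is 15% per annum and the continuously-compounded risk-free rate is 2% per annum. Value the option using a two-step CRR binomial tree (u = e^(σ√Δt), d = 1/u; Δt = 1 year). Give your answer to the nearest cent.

CRR parameters: u = e^(σ√Δt) = e^(0.15·√1) = 1.1618, d = 1/u = 0.8607
Per-period rate: rΔt = 0.02·1 = 0.02, so R = e^0.02 = 1.0202
Risk-neutral probability p = (e^0.02 − 0.8607)/(1.1618 − 0.8607) = 0.1595/0.3011 = 0.5297
Terminal stock prices: S_uu = 121.5, S_ud = 90, S_dd = 66.67
Terminal payoffs (K − S): max(-16.49, 0) = 0, max(15, 0) = 15, max(38.33, 0) = 38.33
Node u (S = 104.6): V_u = e^(−0.02)·[0.5297·0.0000 + 0.4703·15.0000] = 6.9155
Node d (S = 77.46): V_d = e^(−0.02)·[0.5297·15.0000 + 0.4703·38.3264] = 25.4571
Node 0 (S = 90): V_0 = e^(−0.02)·[0.5297·6.9155 + 0.4703·25.4571] = 15.3268

€15.33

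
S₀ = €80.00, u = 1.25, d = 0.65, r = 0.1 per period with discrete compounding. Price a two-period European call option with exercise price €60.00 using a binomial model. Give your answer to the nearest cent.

€31.77

Risk-neutral probability p = (1 + 0.1 − 0.65)/(1.25 − 0.65) = 0.4500/0.6000 = 0.7500
Terminal stock prices: S_uu = 125, S_ud = 65, S_dd = 33.8
Terminal payoffs (S − K): max(65, 0) = 65, max(5, 0) = 5, max(-26.2, 0) = 0
Node u (S = 100): V_u = 1/1.1·[0.7500·65.0000 + 0.2500·5.0000] = 45.4545
Node d (S = 52): V_d = 1/1.1·[0.7500·5.0000 + 0.2500·0.0000] = 3.4091
Node 0 (S = 80): V_0 = 1/1.1·[0.7500·45.4545 + 0.2500·3.4091] = 31.7665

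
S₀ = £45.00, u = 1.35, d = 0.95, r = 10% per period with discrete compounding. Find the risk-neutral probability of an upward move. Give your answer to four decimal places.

p = 0.3750

Risk-neutral probability p = (1 + 0.1 − 0.95)/(1.35 − 0.95) = 0.1500/0.4000 = 0.3750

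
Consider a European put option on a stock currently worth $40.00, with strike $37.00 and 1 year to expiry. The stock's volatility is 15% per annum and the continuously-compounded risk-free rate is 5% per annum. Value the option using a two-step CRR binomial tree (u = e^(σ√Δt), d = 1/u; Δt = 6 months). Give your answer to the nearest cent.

$0.73

CRR parameters: u = e^(σ√Δt) = e^(0.15·√0.5) = 1.1119, d = 1/u = 0.8994
Per-period rate: rΔt = 0.05·0.5 = 0.025, so R = e^0.025 = 1.0253
Risk-neutral probability p = (e^0.025 − 0.8994)/(1.1119 − 0.8994) = 0.1259/0.2125 = 0.5926
Terminal stock prices: S_uu = 49.45, S_ud = 40, S_dd = 32.35
Terminal payoffs (K − S): max(-12.45, 0) = 0, max(-3, 0) = 0, max(4.646, 0) = 4.646
Node u (S = 44.48): V_u = e^(−0.025)·[0.5926·0.0000 + 0.4074·0.0000] = 0.0000
Node d (S = 35.97): V_d = e^(−0.025)·[0.5926·0.0000 + 0.4074·4.6457] = 1.8458
Node 0 (S = 40): V_0 = e^(−0.025)·[0.5926·0.0000 + 0.4074·1.8458] = 0.7334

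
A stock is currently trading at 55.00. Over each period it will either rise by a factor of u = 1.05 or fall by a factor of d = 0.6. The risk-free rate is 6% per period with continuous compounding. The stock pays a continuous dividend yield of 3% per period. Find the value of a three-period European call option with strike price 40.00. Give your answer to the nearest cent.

Per-period risk-free factor R = e^0.06 = 1.0618; dividend-adjusted growth = e^(0.06−0.03) = 1.0305.
Risk-neutral probability p = (1.0305 − 0.6)/(1.05 − 0.6) = 0.4305/0.4500 = 0.9566
Terminal stock prices: S_uuu = 63.67, S_uud = 36.38, S_udd = 20.79, S_ddd = 11.88
Terminal payoffs (S − K): max(23.67, 0) = 23.67, max(-3.617, 0) = 0, max(-19.21, 0) = 0, max(-28.12, 0) = 0
Node uu (S = 60.64): V_uu = e^(−0.06)·[0.9566·23.6694 + 0.0434·0.0000] = 21.3228
Node ud (S = 34.65): V_ud = e^(−0.06)·[0.9566·0.0000 + 0.0434·0.0000] = 0.0000
Node dd (S = 19.8): V_dd = e^(−0.06)·[0.9566·0.0000 + 0.0434·0.0000] = 0.0000
Node u (S = 57.75): V_u = e^(−0.06)·[0.9566·21.3228 + 0.0434·0.0000] = 19.2088
Node d (S = 33): V_d = e^(−0.06)·[0.9566·0.0000 + 0.0434·0.0000] = 0.0000
Node 0 (S = 55): V_0 = e^(−0.06)·[0.9566·19.2088 + 0.0434·0.0000] = 17.3045

17.30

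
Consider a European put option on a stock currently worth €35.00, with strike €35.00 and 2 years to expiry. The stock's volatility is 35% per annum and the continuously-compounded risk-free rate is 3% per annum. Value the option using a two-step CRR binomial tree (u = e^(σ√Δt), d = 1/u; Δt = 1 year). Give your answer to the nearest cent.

CRR parameters: u = e^(σ√Δt) = e^(0.35·√1) = 1.4191, d = 1/u = 0.7047
Per-period rate: rΔt = 0.03·1 = 0.03, so R = e^0.03 = 1.0305
Risk-neutral probability p = (e^0.03 − 0.7047)/(1.4191 − 0.7047) = 0.3258/0.7144 = 0.4560
Terminal stock prices: S_uu = 70.48, S_ud = 35, S_dd = 17.38
Terminal payoffs (K − S): max(-35.48, 0) = 0, max(0, 0) = 0, max(17.62, 0) = 17.62
Node u (S = 49.67): V_u = e^(−0.03)·[0.4560·0.0000 + 0.5440·0.0000] = 0.0000
Node d (S = 24.66): V_d = e^(−0.03)·[0.4560·0.0000 + 0.5440·17.6195] = 9.3015
Node 0 (S = 35): V_0 = e^(−0.03)·[0.4560·0.0000 + 0.5440·9.3015] = 4.9104

€4.91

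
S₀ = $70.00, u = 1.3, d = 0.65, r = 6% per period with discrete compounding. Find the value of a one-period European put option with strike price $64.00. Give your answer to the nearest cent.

Risk-neutral probability p = (1 + 0.06 − 0.65)/(1.3 − 0.65) = 0.4100/0.6500 = 0.6308
Terminal stock prices: S_u = 91, S_d = 45.5
Terminal payoffs (K − S): max(-27, 0) = 0, max(18.5, 0) = 18.5
Node 0 (S = 70): V_0 = 1/1.06·[0.6308·0.0000 + 0.3692·18.5000] = 6.4441

$6.44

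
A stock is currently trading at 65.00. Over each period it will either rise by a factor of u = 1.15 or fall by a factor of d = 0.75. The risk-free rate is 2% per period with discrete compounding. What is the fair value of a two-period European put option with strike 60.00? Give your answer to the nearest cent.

Risk-neutral probability p = (1 + 0.02 − 0.75)/(1.15 − 0.75) = 0.2700/0.4000 = 0.6750
Terminal stock prices: S_uu = 85.96, S_ud = 56.06, S_dd = 36.56
Terminal payoffs (K − S): max(-25.96, 0) = 0, max(3.938, 0) = 3.938, max(23.44, 0) = 23.44
Node u (S = 74.75): V_u = 1/1.02·[0.6750·0.0000 + 0.3250·3.9375] = 1.2546
Node d (S = 48.75): V_d = 1/1.02·[0.6750·3.9375 + 0.3250·23.4375] = 10.0735
Node 0 (S = 65): V_0 = 1/1.02·[0.6750·1.2546 + 0.3250·10.0735] = 4.0400

4.04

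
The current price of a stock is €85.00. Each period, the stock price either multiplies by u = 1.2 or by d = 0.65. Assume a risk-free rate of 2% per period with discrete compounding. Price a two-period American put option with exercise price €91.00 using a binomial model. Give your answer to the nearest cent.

Risk-neutral probability p = (1 + 0.02 − 0.65)/(1.2 − 0.65) = 0.3700/0.5500 = 0.6727
Terminal stock prices: S_uu = 122.4, S_ud = 66.3, S_dd = 35.91
Terminal payoffs (K − S): max(-31.4, 0) = 0, max(24.7, 0) = 24.7, max(55.09, 0) = 55.09
Node u (S = 102): continuation = 1/1.02·[0.6727·0.0000 + 0.3273·24.7000] = 7.9251; exercise value = 0.0000 ≤ continuation, so V_u = 7.9251
Node d (S = 55.25): continuation = 1/1.02·[0.6727·24.7000 + 0.3273·55.0875] = 33.9657; exercise value = 35.7500 > continuation, so V_d = 35.7500 (exercise)
Node 0 (S = 85): continuation = 1/1.02·[0.6727·7.9251 + 0.3273·35.7500] = 16.6975; exercise value = 6.0000 ≤ continuation, so V_0 = 16.6975

€16.70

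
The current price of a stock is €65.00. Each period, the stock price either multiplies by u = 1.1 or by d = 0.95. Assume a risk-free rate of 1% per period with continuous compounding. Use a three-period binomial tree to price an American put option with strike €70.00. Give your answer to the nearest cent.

€5.66

Risk-neutral probability p = (e^0.01 − 0.95)/(1.1 − 0.95) = 0.0601/0.1500 = 0.4003
Terminal stock prices: S_uuu = 86.52, S_uud = 74.72, S_udd = 64.53, S_ddd = 55.73
Terminal payoffs (K − S): max(-16.52, 0) = 0, max(-4.718, 0) = 0, max(5.471, 0) = 5.471, max(14.27, 0) = 14.27
Node uu (S = 78.65): continuation = e^(−0.01)·[0.4003·0.0000 + 0.5997·0.0000] = 0.0000; exercise value = 0.0000 ≤ continuation, so V_uu = 0.0000
Node ud (S = 67.92): continuation = e^(−0.01)·[0.4003·0.0000 + 0.5997·5.4712] = 3.2483; exercise value = 2.0750 ≤ continuation, so V_ud = 3.2483
Node dd (S = 58.66): continuation = e^(−0.01)·[0.4003·5.4712 + 0.5997·14.2706] = 10.6410; exercise value = 11.3375 > continuation, so V_dd = 11.3375 (exercise)
Node u (S = 71.5): continuation = e^(−0.01)·[0.4003·0.0000 + 0.5997·3.2483] = 1.9285; exercise value = 0.0000 ≤ continuation, so V_u = 1.9285
Node d (S = 61.75): continuation = e^(−0.01)·[0.4003·3.2483 + 0.5997·11.3375] = 8.0185; exercise value = 8.2500 > continuation, so V_d = 8.2500 (exercise)
Node 0 (S = 65): continuation = e^(−0.01)·[0.4003·1.9285 + 0.5997·8.2500] = 5.6624; exercise value = 5.0000 ≤ continuation, so V_0 = 5.6624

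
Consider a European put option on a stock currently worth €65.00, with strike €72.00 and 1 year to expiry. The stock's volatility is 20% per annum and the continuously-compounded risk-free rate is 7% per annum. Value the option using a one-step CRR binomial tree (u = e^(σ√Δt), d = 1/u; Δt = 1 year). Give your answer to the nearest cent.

CRR parameters: u = e^(σ√Δt) = e^(0.2·√1) = 1.2214, d = 1/u = 0.8187
Per-period rate: rΔt = 0.07·1 = 0.07, so R = e^0.07 = 1.0725
Risk-neutral probability p = (e^0.07 − 0.8187)/(1.2214 − 0.8187) = 0.2538/0.4027 = 0.6302
Terminal stock prices: S_u = 79.39, S_d = 53.22
Terminal payoffs (K − S): max(-7.391, 0) = 0, max(18.78, 0) = 18.78
Node 0 (S = 65): V_0 = e^(−0.07)·[0.6302·0.0000 + 0.3698·18.7825] = 6.4756

€6.48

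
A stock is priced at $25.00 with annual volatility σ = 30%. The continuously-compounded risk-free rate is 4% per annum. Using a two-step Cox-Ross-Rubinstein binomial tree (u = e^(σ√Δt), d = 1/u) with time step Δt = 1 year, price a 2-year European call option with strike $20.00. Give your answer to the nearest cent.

$8.03

CRR parameters: u = e^(σ√Δt) = e^(0.3·√1) = 1.3499, d = 1/u = 0.7408
Per-period rate: rΔt = 0.04·1 = 0.04, so R = e^0.04 = 1.0408
Risk-neutral probability p = (e^0.04 − 0.7408)/(1.3499 − 0.7408) = 0.3000/0.6090 = 0.4926
Terminal stock prices: S_uu = 45.55, S_ud = 25, S_dd = 13.72
Terminal payoffs (S − K): max(25.55, 0) = 25.55, max(5, 0) = 5, max(-6.28, 0) = 0
Node u (S = 33.75): V_u = e^(−0.04)·[0.4926·25.5530 + 0.5074·5.0000] = 14.5307
Node d (S = 18.52): V_d = e^(−0.04)·[0.4926·5.0000 + 0.5074·0.0000] = 2.3663
Node 0 (S = 25): V_0 = e^(−0.04)·[0.4926·14.5307 + 0.5074·2.3663] = 8.0303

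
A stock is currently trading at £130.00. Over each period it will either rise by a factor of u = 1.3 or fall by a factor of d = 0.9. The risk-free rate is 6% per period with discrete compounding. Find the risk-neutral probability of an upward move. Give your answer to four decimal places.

p = 0.4000

Risk-neutral probability p = (1 + 0.06 − 0.9)/(1.3 − 0.9) = 0.1600/0.4000 = 0.4000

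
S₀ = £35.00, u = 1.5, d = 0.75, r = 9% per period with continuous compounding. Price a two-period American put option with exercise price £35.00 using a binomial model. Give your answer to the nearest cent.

£4.33

Risk-neutral probability p = (e^0.09 − 0.75)/(1.5 − 0.75) = 0.3442/0.7500 = 0.4589
Terminal stock prices: S_uu = 78.75, S_ud = 39.38, S_dd = 19.69
Terminal payoffs (K − S): max(-43.75, 0) = 0, max(-4.375, 0) = 0, max(15.31, 0) = 15.31
Node u (S = 52.5): continuation = e^(−0.09)·[0.4589·0.0000 + 0.5411·0.0000] = 0.0000; exercise value = 0.0000 ≤ continuation, so V_u = 0.0000
Node d (S = 26.25): continuation = e^(−0.09)·[0.4589·0.0000 + 0.5411·15.3125] = 7.5725; exercise value = 8.7500 > continuation, so V_d = 8.7500 (exercise)
Node 0 (S = 35): continuation = e^(−0.09)·[0.4589·0.0000 + 0.5411·8.7500] = 4.3271; exercise value = 0.0000 ≤ continuation, so V_0 = 4.3271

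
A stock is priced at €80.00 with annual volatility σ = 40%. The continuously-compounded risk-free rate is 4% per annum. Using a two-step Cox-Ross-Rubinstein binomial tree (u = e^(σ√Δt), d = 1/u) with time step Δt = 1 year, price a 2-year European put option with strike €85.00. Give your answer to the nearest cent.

CRR parameters: u = e^(σ√Δt) = e^(0.4·√1) = 1.4918, d = 1/u = 0.6703
Per-period rate: rΔt = 0.04·1 = 0.04, so R = e^0.04 = 1.0408
Risk-neutral probability p = (e^0.04 − 0.6703)/(1.4918 − 0.6703) = 0.3705/0.8215 = 0.4510
Terminal stock prices: S_uu = 178, S_ud = 80, S_dd = 35.95
Terminal payoffs (K − S): max(-93.04, 0) = 0, max(5, 0) = 5, max(49.05, 0) = 49.05
Node u (S = 119.3): V_u = e^(−0.04)·[0.4510·0.0000 + 0.5490·5.0000] = 2.6374
Node d (S = 53.63): V_d = e^(−0.04)·[0.4510·5.0000 + 0.5490·49.0537] = 28.0415
Node 0 (S = 80): V_0 = e^(−0.04)·[0.4510·2.6374 + 0.5490·28.0415] = 15.9342

€15.93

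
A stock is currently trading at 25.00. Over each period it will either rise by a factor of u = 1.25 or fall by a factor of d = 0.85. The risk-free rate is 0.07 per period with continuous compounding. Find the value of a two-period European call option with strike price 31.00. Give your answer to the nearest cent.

Risk-neutral probability p = (e^0.07 − 0.85)/(1.25 − 0.85) = 0.2225/0.4000 = 0.5563
Terminal stock prices: S_uu = 39.06, S_ud = 26.56, S_dd = 18.06
Terminal payoffs (S − K): max(8.062, 0) = 8.062, max(-4.438, 0) = 0, max(-12.94, 0) = 0
Node u (S = 31.25): V_u = e^(−0.07)·[0.5563·8.0625 + 0.4437·0.0000] = 4.1817
Node d (S = 21.25): V_d = e^(−0.07)·[0.5563·0.0000 + 0.4437·0.0000] = 0.0000
Node 0 (S = 25): V_0 = e^(−0.07)·[0.5563·4.1817 + 0.4437·0.0000] = 2.1689

2.17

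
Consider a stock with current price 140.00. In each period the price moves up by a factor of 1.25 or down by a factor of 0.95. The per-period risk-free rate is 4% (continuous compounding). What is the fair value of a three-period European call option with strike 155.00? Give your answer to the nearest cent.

Risk-neutral probability p = (e^0.04 − 0.95)/(1.25 − 0.95) = 0.0908/0.3000 = 0.3027
Terminal stock prices: S_uuu = 273.4, S_uud = 207.8, S_udd = 157.9, S_ddd = 120
Terminal payoffs (S − K): max(118.4, 0) = 118.4, max(52.81, 0) = 52.81, max(2.938, 0) = 2.938, max(-34.97, 0) = 0
Node uu (S = 218.8): V_uu = e^(−0.04)·[0.3027·118.4375 + 0.6973·52.8125] = 69.8276
Node ud (S = 166.2): V_ud = e^(−0.04)·[0.3027·52.8125 + 0.6973·2.9375] = 17.3276
Node dd (S = 126.3): V_dd = e^(−0.04)·[0.3027·2.9375 + 0.6973·0.0000] = 0.8543
Node u (S = 175): V_u = e^(−0.04)·[0.3027·69.8276 + 0.6973·17.3276] = 31.9170
Node d (S = 133): V_d = e^(−0.04)·[0.3027·17.3276 + 0.6973·0.8543] = 5.6118
Node 0 (S = 140): V_0 = e^(−0.04)·[0.3027·31.9170 + 0.6973·5.6118] = 13.0422

13.04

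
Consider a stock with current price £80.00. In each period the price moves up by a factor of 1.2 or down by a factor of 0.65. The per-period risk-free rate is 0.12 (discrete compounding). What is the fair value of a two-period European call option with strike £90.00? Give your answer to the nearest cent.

£14.67

Risk-neutral probability p = (1 + 0.12 − 0.65)/(1.2 − 0.65) = 0.4700/0.5500 = 0.8545
Terminal stock prices: S_uu = 115.2, S_ud = 62.4, S_dd = 33.8
Terminal payoffs (S − K): max(25.2, 0) = 25.2, max(-27.6, 0) = 0, max(-56.2, 0) = 0
Node u (S = 96): V_u = 1/1.12·[0.8545·25.2000 + 0.1455·0.0000] = 19.2273
Node d (S = 52): V_d = 1/1.12·[0.8545·0.0000 + 0.1455·0.0000] = 0.0000
Node 0 (S = 80): V_0 = 1/1.12·[0.8545·19.2273 + 0.1455·0.0000] = 14.6702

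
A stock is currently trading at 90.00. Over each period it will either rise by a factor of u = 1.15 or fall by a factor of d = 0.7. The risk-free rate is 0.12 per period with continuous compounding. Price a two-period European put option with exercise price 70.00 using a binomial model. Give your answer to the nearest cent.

Risk-neutral probability p = (e^0.12 − 0.7)/(1.15 − 0.7) = 0.4275/0.4500 = 0.9500
Terminal stock prices: S_uu = 119, S_ud = 72.45, S_dd = 44.1
Terminal payoffs (K − S): max(-49.02, 0) = 0, max(-2.45, 0) = 0, max(25.9, 0) = 25.9
Node u (S = 103.5): V_u = e^(−0.12)·[0.9500·0.0000 + 0.0500·0.0000] = 0.0000
Node d (S = 63): V_d = e^(−0.12)·[0.9500·0.0000 + 0.0500·25.9000] = 1.1487
Node 0 (S = 90): V_0 = e^(−0.12)·[0.9500·0.0000 + 0.0500·1.1487] = 0.0509

0.05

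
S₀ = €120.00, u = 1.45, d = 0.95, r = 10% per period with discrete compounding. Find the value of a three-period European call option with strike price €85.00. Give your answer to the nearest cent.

€56.14

Risk-neutral probability p = (1 + 0.1 − 0.95)/(1.45 − 0.95) = 0.1500/0.5000 = 0.3000
Terminal stock prices: S_uuu = 365.8, S_uud = 239.7, S_udd = 157, S_ddd = 102.9
Terminal payoffs (S − K): max(280.8, 0) = 280.8, max(154.7, 0) = 154.7, max(72.03, 0) = 72.03, max(17.88, 0) = 17.88
Node uu (S = 252.3): V_uu = 1/1.1·[0.3000·280.8350 + 0.7000·154.6850] = 175.0273
Node ud (S = 165.3): V_ud = 1/1.1·[0.3000·154.6850 + 0.7000·72.0350] = 88.0273
Node dd (S = 108.3): V_dd = 1/1.1·[0.3000·72.0350 + 0.7000·17.8850] = 31.0273
Node u (S = 174): V_u = 1/1.1·[0.3000·175.0273 + 0.7000·88.0273] = 103.7521
Node d (S = 114): V_d = 1/1.1·[0.3000·88.0273 + 0.7000·31.0273] = 43.7521
Node 0 (S = 120): V_0 = 1/1.1·[0.3000·103.7521 + 0.7000·43.7521] = 56.1382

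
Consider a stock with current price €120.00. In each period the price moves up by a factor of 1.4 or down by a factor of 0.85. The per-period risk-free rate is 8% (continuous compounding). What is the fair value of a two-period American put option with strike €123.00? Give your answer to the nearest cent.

€11.16

Risk-neutral probability p = (e^0.08 − 0.85)/(1.4 − 0.85) = 0.2333/0.5500 = 0.4242
Terminal stock prices: S_uu = 235.2, S_ud = 142.8, S_dd = 86.7
Terminal payoffs (K − S): max(-112.2, 0) = 0, max(-19.8, 0) = 0, max(36.3, 0) = 36.3
Node u (S = 168): continuation = e^(−0.08)·[0.4242·0.0000 + 0.5758·0.0000] = 0.0000; exercise value = 0.0000 ≤ continuation, so V_u = 0.0000
Node d (S = 102): continuation = e^(−0.08)·[0.4242·0.0000 + 0.5758·36.3000] = 19.2960; exercise value = 21.0000 > continuation, so V_d = 21.0000 (exercise)
Node 0 (S = 120): continuation = e^(−0.08)·[0.4242·0.0000 + 0.5758·21.0000] = 11.1629; exercise value = 3.0000 ≤ continuation, so V_0 = 11.1629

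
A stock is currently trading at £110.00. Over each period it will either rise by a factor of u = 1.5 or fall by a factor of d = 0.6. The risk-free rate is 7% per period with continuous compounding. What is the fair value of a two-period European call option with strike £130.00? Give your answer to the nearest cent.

Risk-neutral probability p = (e^0.07 − 0.6)/(1.5 − 0.6) = 0.4725/0.9000 = 0.5250
Terminal stock prices: S_uu = 247.5, S_ud = 99, S_dd = 39.6
Terminal payoffs (S − K): max(117.5, 0) = 117.5, max(-31, 0) = 0, max(-90.4, 0) = 0
Node u (S = 165): V_u = e^(−0.07)·[0.5250·117.5000 + 0.4750·0.0000] = 57.5180
Node d (S = 66): V_d = e^(−0.07)·[0.5250·0.0000 + 0.4750·0.0000] = 0.0000
Node 0 (S = 110): V_0 = e^(−0.07)·[0.5250·57.5180 + 0.4750·0.0000] = 28.1560

£28.16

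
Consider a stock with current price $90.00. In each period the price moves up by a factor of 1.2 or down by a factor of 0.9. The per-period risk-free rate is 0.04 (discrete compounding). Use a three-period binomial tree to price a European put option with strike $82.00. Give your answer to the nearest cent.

$2.21

Risk-neutral probability p = (1 + 0.04 − 0.9)/(1.2 − 0.9) = 0.1400/0.3000 = 0.4667
Terminal stock prices: S_uuu = 155.5, S_uud = 116.6, S_udd = 87.48, S_ddd = 65.61
Terminal payoffs (K − S): max(-73.52, 0) = 0, max(-34.64, 0) = 0, max(-5.48, 0) = 0, max(16.39, 0) = 16.39
Node uu (S = 129.6): V_uu = 1/1.04·[0.4667·0.0000 + 0.5333·0.0000] = 0.0000
Node ud (S = 97.2): V_ud = 1/1.04·[0.4667·0.0000 + 0.5333·0.0000] = 0.0000
Node dd (S = 72.9): V_dd = 1/1.04·[0.4667·0.0000 + 0.5333·16.3900] = 8.4051
Node u (S = 108): V_u = 1/1.04·[0.4667·0.0000 + 0.5333·0.0000] = 0.0000
Node d (S = 81): V_d = 1/1.04·[0.4667·0.0000 + 0.5333·8.4051] = 4.3103
Node 0 (S = 90): V_0 = 1/1.04·[0.4667·0.0000 + 0.5333·4.3103] = 2.2104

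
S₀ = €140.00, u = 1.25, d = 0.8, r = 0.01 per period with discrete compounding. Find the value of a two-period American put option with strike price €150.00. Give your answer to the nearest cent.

Risk-neutral probability p = (1 + 0.01 − 0.8)/(1.25 − 0.8) = 0.2100/0.4500 = 0.4667
Terminal stock prices: S_uu = 218.8, S_ud = 140, S_dd = 89.6
Terminal payoffs (K − S): max(-68.75, 0) = 0, max(10, 0) = 10, max(60.4, 0) = 60.4
Node u (S = 175): continuation = 1/1.01·[0.4667·0.0000 + 0.5333·10.0000] = 5.2805; exercise value = 0.0000 ≤ continuation, so V_u = 5.2805
Node d (S = 112): continuation = 1/1.01·[0.4667·10.0000 + 0.5333·60.4000] = 36.5149; exercise value = 38.0000 > continuation, so V_d = 38.0000 (exercise)
Node 0 (S = 140): continuation = 1/1.01·[0.4667·5.2805 + 0.5333·38.0000] = 22.5059; exercise value = 10.0000 ≤ continuation, so V_0 = 22.5059

€22.51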